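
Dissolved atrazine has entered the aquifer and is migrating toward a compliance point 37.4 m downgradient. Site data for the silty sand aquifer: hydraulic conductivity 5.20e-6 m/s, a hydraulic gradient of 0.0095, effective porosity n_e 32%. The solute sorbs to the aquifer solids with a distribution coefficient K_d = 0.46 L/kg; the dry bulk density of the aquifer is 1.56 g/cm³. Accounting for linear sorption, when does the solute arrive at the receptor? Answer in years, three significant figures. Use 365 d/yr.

24.9 years

K = 5.20e-6 m/s × 86400 s/d = 0.4493 m/d
Specific discharge q = 0.4493 × 0.0095 = 0.004268 m/d
v_s = q/n_e = 0.004268/0.32 = 0.01334 m/d
Retardation R = 1 + ρ_b·K_d/n = 1 + 1.56×0.46/0.32 = 3.243
Contaminant velocity v_c = v/R = 0.01334/3.243 = 0.004113 m/d
t = L/v_c = 37.4/0.004113 = 9092 d
   = 9092/365 = 24.9 yr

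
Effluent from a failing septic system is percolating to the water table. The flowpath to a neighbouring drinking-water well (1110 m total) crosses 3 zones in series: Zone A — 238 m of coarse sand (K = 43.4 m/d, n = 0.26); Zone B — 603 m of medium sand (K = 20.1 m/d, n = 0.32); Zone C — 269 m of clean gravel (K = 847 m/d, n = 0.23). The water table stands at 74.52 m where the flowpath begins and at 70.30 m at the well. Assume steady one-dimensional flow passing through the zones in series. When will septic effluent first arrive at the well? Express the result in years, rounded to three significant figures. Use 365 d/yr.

Total head drop ΔH = 74.52 − 70.30 = 4.22 m
Steady 1-D flow in series ⇒ the Darcy flux q is identical in every zone and the zone head losses add (resistances L/K in series).
Σ(L/K) = 238/43.4 + 603/20.1 + 269/847 = 5.484 + 30.00 + 0.3176 = 35.80 d
q = ΔH / Σ(L/K) = 4.22 / 35.80 = 0.1179 m/d (same in every zone)
Zone A: v = q/n = 0.1179/0.26 = 0.4534 m/d → t_A = 238/0.4534 = 525.0 d
Zone B: v = q/n = 0.1179/0.32 = 0.3684 m/d → t_B = 603/0.3684 = 1637 d
Zone C: v = q/n = 0.1179/0.23 = 0.5125 m/d → t_C = 269/0.5125 = 524.9 d
Total t = 525.0 + 1637 + 524.9 = 2687 d
   = 2687 / 365 = 7.36 yr

7.36 years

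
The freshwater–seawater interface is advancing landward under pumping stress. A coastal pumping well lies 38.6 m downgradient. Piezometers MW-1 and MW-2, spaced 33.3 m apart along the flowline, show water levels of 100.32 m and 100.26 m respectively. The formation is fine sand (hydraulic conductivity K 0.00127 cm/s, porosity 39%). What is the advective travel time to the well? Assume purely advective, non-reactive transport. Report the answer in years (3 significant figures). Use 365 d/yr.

20.9 years

Hydraulic gradient i = (100.32 − 100.26) / 33.3 = 0.06 / 33.3 = 0.001802
K = 0.00127 cm/s × 864 = 1.097 m/d
q = Ki = 1.097 × 0.001802 = 0.001977 m/d
v_s = q/n_e = 0.001977/0.39 = 0.005069 m/d
t = L / v = 38.6 / 0.005069 = 7614 d
   = 7614 / 365 = 20.9 yr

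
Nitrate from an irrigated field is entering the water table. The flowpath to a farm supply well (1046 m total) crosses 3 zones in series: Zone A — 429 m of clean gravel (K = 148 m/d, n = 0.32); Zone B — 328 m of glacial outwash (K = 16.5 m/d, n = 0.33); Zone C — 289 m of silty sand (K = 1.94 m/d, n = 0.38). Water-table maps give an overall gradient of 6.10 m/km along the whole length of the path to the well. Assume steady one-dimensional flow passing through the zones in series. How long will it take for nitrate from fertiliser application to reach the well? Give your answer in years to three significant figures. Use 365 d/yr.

Steady 1-D flow in series ⇒ the Darcy flux q is identical in every zone and the zone head losses add (resistances L/K in series).
Σ(L/K) = 429/148 + 328/16.5 + 289/1.94 = 2.899 + 19.88 + 149.0 = 171.7 d
K_eq = L_total / Σ(L/K) = 1046 / 171.7 = 6.090 m/d
q = K_eq · i = 6.090 × 0.0061 = 0.03715 m/d (same in every zone)
Zone A: v = q/n = 0.03715/0.32 = 0.1161 m/d → t_A = 429/0.1161 = 3695 d
Zone B: v = q/n = 0.03715/0.33 = 0.1126 m/d → t_B = 328/0.1126 = 2913 d
Zone C: v = q/n = 0.03715/0.38 = 0.09777 m/d → t_C = 289/0.09777 = 2956 d
Total t = 3695 + 2913 + 2956 = 9565 d
   = 9565 / 365 = 26.2 yr

26.2 years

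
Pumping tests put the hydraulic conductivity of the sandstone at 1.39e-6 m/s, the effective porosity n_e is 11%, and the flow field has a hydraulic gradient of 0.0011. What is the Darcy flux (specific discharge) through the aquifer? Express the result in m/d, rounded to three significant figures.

K = 1.39e-6 m/s × 86400 s/d = 0.1201 m/d
Darcy flux q = K·i = 0.1201 × 0.0011 = 1.321e-4 m/d

1.32e-4 m/d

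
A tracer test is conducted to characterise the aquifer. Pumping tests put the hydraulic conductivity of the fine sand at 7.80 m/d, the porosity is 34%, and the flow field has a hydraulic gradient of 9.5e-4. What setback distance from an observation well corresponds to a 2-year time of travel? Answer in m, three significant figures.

Specific discharge q = 7.80 × 9.5e-4 = 0.007410 m/d
v = Ki/n = 7.80·9.5e-4/0.34 = 0.02179 m/d
T = 2 yr × 365 = 730 d
L = v × T = 0.02179 × 730 = 15.91 m

15.9 m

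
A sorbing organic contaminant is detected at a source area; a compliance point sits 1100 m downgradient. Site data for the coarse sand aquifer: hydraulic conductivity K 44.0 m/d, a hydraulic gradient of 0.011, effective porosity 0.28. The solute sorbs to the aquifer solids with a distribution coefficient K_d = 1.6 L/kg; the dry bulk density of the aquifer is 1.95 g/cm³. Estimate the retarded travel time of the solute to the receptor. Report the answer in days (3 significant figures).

Darcy flux q = K·i = 44.0 × 0.011 = 0.4840 m/d
Seepage velocity v = q / n = 0.4840 / 0.28 = 1.729 m/d
Retardation R = 1 + ρ_b·K_d/n = 1 + 1.95×1.6/0.28 = 12.14
Contaminant velocity v_c = v/R = 1.729/12.14 = 0.1424 m/d
t = L/v_c = 1100/0.1424 = 7727 d

7730 days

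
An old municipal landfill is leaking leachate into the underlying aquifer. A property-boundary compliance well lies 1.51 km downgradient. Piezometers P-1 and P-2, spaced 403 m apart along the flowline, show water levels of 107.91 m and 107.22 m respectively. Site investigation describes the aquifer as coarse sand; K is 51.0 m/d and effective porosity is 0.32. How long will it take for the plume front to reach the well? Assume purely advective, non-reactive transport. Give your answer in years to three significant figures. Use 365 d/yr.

Hydraulic gradient i = (107.91 − 107.22) / 403 = 0.69 / 403 = 0.001712
Specific discharge q = 51.0 × 0.001712 = 0.08732 m/d
v_s = q/n_e = 0.08732/0.32 = 0.2729 m/d
L = 1.51 km = 1510 m
t = L / v = 1510 / 0.2729 = 5534 d
   = 5534 / 365 = 15.2 yr

15.2 years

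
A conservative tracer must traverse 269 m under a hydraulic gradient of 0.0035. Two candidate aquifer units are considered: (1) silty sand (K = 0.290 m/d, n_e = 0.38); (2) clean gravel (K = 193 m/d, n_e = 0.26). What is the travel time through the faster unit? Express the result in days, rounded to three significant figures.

104 days

Unit 1 (silty sand): v = 0.290×0.0035/0.38 = 0.002671 m/d, t = 269/0.002671 = 100700 d
Unit 2 (clean gravel): v = 193×0.0035/0.26 = 2.598 m/d, t = 269/2.598 = 103.5 d
Faster unit: t = 104 d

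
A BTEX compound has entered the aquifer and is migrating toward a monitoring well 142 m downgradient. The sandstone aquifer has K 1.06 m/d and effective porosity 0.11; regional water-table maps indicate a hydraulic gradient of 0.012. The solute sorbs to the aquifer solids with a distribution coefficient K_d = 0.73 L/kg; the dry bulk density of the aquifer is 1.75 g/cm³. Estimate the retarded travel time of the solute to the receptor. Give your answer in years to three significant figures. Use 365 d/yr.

42.4 years

Specific discharge q = 1.06 × 0.012 = 0.01272 m/d
v_s = q/n_e = 0.01272/0.11 = 0.1156 m/d
Retardation R = 1 + ρ_b·K_d/n = 1 + 1.75×0.73/0.11 = 12.61
Contaminant velocity v_c = v/R = 0.1156/12.61 = 0.009168 m/d
t = L/v_c = 142/0.009168 = 15490 d
   = 15490/365 = 42.4 yr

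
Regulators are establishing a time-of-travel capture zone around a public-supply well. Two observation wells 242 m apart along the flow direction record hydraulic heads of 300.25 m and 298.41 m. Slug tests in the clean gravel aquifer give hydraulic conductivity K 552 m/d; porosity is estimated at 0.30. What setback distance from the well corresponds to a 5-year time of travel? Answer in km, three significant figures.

25.5 km

Hydraulic gradient i = (300.25 − 298.41) / 242 = 1.84 / 242 = 0.007603
Darcy flux q = K·i = 552 × 0.007603 = 4.197 m/d
v_s = q/n_e = 4.197/0.30 = 13.99 m/d
T = 5 yr × 365 = 1825 d
L = v × T = 13.99 × 1825 = 25530 m
   = 25.5 km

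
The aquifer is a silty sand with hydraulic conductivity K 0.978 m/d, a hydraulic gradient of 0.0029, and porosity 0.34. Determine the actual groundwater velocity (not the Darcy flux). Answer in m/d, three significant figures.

Darcy flux q = K·i = 0.978 × 0.0029 = 0.002836 m/d
Seepage velocity v = q / n = 0.002836 / 0.34 = 0.008342 m/d

0.00834 m/d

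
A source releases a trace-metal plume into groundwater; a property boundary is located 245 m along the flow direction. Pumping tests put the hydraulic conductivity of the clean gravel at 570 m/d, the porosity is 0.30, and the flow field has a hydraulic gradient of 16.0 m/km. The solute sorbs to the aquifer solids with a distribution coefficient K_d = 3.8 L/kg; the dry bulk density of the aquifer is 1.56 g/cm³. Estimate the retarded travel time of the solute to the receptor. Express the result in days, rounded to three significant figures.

Darcy flux q = K·i = 570 × 0.016 = 9.120 m/d
v_s = q/n_e = 9.120/0.30 = 30.40 m/d
Retardation R = 1 + ρ_b·K_d/n = 1 + 1.56×3.8/0.30 = 20.76
Contaminant velocity v_c = v/R = 30.40/20.76 = 1.464 m/d
t = L/v_c = 245/1.464 = 167.3 d

167 days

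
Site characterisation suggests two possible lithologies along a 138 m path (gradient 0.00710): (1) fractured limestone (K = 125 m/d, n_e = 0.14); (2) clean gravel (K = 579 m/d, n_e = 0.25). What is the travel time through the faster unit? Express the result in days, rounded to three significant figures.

8.39 days

Unit 1 (fractured limestone): v = 125×0.0071/0.14 = 6.339 m/d, t = 138/6.339 = 21.77 d
Unit 2 (clean gravel): v = 579×0.0071/0.25 = 16.44 m/d, t = 138/16.44 = 8.392 d
Faster unit: t = 8.39 d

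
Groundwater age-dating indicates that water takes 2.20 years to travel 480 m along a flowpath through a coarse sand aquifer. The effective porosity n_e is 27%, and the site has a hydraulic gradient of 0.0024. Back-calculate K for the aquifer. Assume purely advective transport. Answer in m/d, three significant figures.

t = 2.20 years = 803.0 d
v = L / t = 480 / 803.0 = 0.5978 m/d
K = v · n / i = 0.5978 × 0.27 / 0.0024 = 67.2 m/d

67.2 m/d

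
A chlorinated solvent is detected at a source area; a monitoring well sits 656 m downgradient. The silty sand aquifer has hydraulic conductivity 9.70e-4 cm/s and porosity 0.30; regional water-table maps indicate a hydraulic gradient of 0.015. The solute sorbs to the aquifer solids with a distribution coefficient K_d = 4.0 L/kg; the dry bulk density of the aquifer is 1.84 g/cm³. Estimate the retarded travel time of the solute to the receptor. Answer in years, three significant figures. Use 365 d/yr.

K = 9.70e-4 cm/s × 864 = 0.8381 m/d
Specific discharge q = 0.8381 × 0.015 = 0.01257 m/d
Average linear velocity = 0.01257 / 0.30 = 0.04190 m/d
Retardation R = 1 + ρ_b·K_d/n = 1 + 1.84×4.0/0.30 = 25.53
Contaminant velocity v_c = v/R = 0.04190/25.53 = 0.001641 m/d
t = L/v_c = 656/0.001641 = 399700 d
   = 399700/365 = 1100 yr

1100 years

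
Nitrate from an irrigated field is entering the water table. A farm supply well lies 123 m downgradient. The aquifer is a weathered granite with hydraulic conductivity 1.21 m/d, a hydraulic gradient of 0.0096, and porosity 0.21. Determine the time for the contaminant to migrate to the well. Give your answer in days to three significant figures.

2220 days

Darcy flux q = K·i = 1.21 × 0.0096 = 0.01162 m/d
v_s = q/n_e = 0.01162/0.21 = 0.05531 m/d
t = L / v = 123 / 0.05531 = 2224 d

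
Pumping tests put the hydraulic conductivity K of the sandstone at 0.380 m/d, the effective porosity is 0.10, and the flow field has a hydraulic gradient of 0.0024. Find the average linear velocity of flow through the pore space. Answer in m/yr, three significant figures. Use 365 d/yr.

3.33 m/yr

q = Ki = 0.380 × 0.0024 = 9.120e-4 m/d
v = Ki/n = 0.380·0.0024/0.10 = 0.009120 m/d
   = 0.009120 × 365 = 3.33 m/yr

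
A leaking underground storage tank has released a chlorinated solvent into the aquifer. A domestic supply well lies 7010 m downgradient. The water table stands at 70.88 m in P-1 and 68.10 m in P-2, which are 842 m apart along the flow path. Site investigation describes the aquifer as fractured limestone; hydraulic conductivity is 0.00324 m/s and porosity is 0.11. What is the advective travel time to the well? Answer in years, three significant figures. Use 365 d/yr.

2.29 years

Hydraulic gradient i = (70.88 − 68.10) / 842 = 2.78 / 842 = 0.003302
K = 0.00324 m/s × 86400 s/d = 279.9 m/d
Specific discharge q = 279.9 × 0.003302 = 0.9243 m/d
v = Ki/n = 279.9·0.003302/0.11 = 8.402 m/d
t = L / v = 7010 / 8.402 = 834.3 d
   = 834.3 / 365 = 2.29 yr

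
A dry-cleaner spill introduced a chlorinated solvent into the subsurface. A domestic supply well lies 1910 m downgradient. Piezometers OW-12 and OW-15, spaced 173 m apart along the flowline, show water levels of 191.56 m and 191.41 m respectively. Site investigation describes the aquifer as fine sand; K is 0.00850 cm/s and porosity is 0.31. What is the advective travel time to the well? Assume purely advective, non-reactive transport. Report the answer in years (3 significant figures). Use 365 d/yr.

255 years

Hydraulic gradient i = (191.56 − 191.41) / 173 = 0.15 / 173 = 8.671e-4
K = 0.00850 cm/s × 864 = 7.344 m/d
Specific discharge q = 7.344 × 8.671e-4 = 0.006368 m/d
v = Ki/n = 7.344·8.671e-4/0.31 = 0.02054 m/d
t = L / v = 1910 / 0.02054 = 92990 d
   = 92990 / 365 = 255 yr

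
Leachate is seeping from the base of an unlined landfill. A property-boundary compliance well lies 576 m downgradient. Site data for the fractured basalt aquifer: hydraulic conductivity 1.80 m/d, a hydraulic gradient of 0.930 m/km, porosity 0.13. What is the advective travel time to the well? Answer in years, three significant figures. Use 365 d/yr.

123 years

Darcy flux q = K·i = 1.80 × 9.3e-4 = 0.001674 m/d
v = Ki/n = 1.80·9.3e-4/0.13 = 0.01288 m/d
t = L / v = 576 / 0.01288 = 44730 d
   = 44730 / 365 = 123 yr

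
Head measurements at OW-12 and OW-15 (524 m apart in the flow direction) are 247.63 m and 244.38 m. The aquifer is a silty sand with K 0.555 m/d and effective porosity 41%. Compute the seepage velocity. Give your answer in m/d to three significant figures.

Hydraulic gradient i = (247.63 − 244.38) / 524 = 3.25 / 524 = 0.006202
Specific discharge q = 0.555 × 0.006202 = 0.003442 m/d
Seepage velocity v = q / n = 0.003442 / 0.41 = 0.008396 m/d

0.00840 m/d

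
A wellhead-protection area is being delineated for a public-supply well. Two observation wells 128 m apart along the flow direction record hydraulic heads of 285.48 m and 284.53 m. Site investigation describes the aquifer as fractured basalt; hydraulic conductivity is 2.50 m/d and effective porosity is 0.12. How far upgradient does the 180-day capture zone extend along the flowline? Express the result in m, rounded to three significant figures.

Hydraulic gradient i = (285.48 − 284.53) / 128 = 0.95 / 128 = 0.007422
Specific discharge q = 2.50 × 0.007422 = 0.01855 m/d
Average linear velocity = 0.01855 / 0.12 = 0.1546 m/d
L = v × T = 0.1546 × 180 = 27.83 m

27.8 m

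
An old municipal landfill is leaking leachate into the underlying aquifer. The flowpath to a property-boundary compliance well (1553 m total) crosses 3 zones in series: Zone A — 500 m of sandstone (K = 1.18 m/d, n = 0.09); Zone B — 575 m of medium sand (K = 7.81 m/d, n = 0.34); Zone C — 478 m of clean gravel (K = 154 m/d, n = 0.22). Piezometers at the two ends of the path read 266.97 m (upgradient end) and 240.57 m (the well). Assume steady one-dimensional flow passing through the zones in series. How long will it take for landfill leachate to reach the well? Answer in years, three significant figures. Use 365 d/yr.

18.0 years

Total head drop ΔH = 266.97 − 240.57 = 26.40 m
Continuity: the same q passes through each zone, so ΔH = q·Σ(L_j/K_j) — the zones act as resistances in series.
Σ(L/K) = 500/1.18 + 575/7.81 + 478/154 = 423.7 + 73.62 + 3.104 = 500.5 d
q = ΔH / Σ(L/K) = 26.40 / 500.5 = 0.05275 m/d (same in every zone)
Zone A: v = q/n = 0.05275/0.09 = 0.5861 m/d → t_A = 500/0.5861 = 853.1 d
Zone B: v = q/n = 0.05275/0.34 = 0.1552 m/d → t_B = 575/0.1552 = 3706 d
Zone C: v = q/n = 0.05275/0.22 = 0.2398 m/d → t_C = 478/0.2398 = 1993 d
Total t = 853.1 + 3706 + 1993 = 6553 d
   = 6553 / 365 = 18.0 yr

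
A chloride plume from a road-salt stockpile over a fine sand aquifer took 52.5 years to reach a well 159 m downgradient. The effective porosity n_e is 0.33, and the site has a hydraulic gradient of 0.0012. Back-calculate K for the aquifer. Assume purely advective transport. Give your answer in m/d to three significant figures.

t = 52.5 years = 19160 d
v = L / t = 159 / 19160 = 0.008297 m/d
K = v · n / i = 0.008297 × 0.33 / 0.0012 = 2.28 m/d

2.28 m/d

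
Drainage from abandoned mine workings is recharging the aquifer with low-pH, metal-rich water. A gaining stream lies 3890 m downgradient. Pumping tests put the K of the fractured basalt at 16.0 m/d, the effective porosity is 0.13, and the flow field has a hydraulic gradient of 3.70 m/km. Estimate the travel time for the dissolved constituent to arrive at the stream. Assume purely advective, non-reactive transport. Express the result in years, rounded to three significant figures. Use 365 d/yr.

q = Ki = 16.0 × 0.0037 = 0.05920 m/d
v = Ki/n = 16.0·0.0037/0.13 = 0.4554 m/d
t = L / v = 3890 / 0.4554 = 8542 d
   = 8542 / 365 = 23.4 yr

23.4 years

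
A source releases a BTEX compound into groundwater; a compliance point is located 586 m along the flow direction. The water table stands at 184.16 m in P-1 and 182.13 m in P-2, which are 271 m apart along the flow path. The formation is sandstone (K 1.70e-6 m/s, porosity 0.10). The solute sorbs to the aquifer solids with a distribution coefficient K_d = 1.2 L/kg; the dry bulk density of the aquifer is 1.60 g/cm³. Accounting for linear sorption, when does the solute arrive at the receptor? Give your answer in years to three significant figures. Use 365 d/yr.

2950 years

Hydraulic gradient i = (184.16 − 182.13) / 271 = 2.03 / 271 = 0.007491
K = 1.70e-6 m/s × 86400 s/d = 0.1469 m/d
q = Ki = 0.1469 × 0.007491 = 0.001100 m/d
Average linear velocity = 0.001100 / 0.10 = 0.01100 m/d
Retardation R = 1 + ρ_b·K_d/n = 1 + 1.60×1.2/0.10 = 20.20
Contaminant velocity v_c = v/R = 0.01100/20.20 = 5.447e-4 m/d
t = L/v_c = 586/5.447e-4 = 1.076e6 d
   = 1.076e6/365 = 2950 yr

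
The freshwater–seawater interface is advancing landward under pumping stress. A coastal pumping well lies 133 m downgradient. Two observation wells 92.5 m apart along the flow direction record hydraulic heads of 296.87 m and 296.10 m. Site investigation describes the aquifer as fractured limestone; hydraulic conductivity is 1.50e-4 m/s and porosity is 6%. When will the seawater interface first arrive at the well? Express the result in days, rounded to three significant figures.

Hydraulic gradient i = (296.87 − 296.10) / 92.5 = 0.77 / 92.5 = 0.008324
K = 1.50e-4 m/s × 86400 s/d = 12.96 m/d
q = Ki = 12.96 × 0.008324 = 0.1079 m/d
v_s = q/n_e = 0.1079/0.06 = 1.798 m/d
t = L / v = 133 / 1.798 = 73.97 d

74.0 days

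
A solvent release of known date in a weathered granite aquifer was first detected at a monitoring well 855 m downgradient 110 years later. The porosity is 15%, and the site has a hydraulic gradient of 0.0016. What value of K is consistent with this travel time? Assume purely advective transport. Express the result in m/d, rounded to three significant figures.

t = 110 years = 40150 d
v = L / t = 855 / 40150 = 0.02130 m/d
K = v · n / i = 0.02130 × 0.15 / 0.0016 = 2.00 m/d

2.00 m/d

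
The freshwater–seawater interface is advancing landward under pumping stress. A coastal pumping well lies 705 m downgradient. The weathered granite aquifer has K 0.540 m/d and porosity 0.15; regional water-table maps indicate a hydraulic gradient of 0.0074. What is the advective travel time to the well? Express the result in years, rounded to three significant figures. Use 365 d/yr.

Darcy flux q = K·i = 0.540 × 0.0074 = 0.003996 m/d
v = Ki/n = 0.540·0.0074/0.15 = 0.02664 m/d
t = L / v = 705 / 0.02664 = 26460 d
   = 26460 / 365 = 72.5 yr

72.5 years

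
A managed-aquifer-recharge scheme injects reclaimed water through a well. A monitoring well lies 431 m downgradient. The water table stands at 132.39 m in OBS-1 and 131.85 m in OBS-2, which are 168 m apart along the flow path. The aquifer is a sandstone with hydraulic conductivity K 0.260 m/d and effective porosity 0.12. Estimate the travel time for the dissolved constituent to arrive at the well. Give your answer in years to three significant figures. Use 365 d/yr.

170 years

Hydraulic gradient i = (132.39 − 131.85) / 168 = 0.54 / 168 = 0.003214
Specific discharge q = 0.260 × 0.003214 = 8.357e-4 m/d
Seepage velocity v = q / n = 8.357e-4 / 0.12 = 0.006964 m/d
t = L / v = 431 / 0.006964 = 61890 d
   = 61890 / 365 = 170 yr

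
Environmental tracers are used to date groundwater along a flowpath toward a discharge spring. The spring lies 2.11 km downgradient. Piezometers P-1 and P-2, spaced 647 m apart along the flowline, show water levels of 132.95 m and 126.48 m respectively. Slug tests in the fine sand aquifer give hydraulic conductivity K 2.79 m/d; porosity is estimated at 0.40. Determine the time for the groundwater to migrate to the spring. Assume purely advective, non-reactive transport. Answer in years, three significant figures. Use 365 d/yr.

Hydraulic gradient i = (132.95 − 126.48) / 647 = 6.47 / 647 = 0.01000
Specific discharge q = 2.79 × 0.01000 = 0.02790 m/d
Average linear velocity = 0.02790 / 0.40 = 0.06975 m/d
L = 2.11 km = 2110 m
t = L / v = 2110 / 0.06975 = 30250 d
   = 30250 / 365 = 82.9 yr

82.9 years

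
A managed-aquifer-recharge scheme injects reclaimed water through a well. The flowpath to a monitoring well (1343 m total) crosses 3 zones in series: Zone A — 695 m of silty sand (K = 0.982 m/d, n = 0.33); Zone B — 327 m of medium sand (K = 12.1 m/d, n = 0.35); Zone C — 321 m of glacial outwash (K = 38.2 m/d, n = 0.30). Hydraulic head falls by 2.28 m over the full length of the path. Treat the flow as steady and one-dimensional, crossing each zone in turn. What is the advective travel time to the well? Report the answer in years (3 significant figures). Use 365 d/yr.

393 years

Steady 1-D flow in series ⇒ the Darcy flux q is identical in every zone and the zone head losses add (resistances L/K in series).
Σ(L/K) = 695/0.982 + 327/12.1 + 321/38.2 = 707.7 + 27.02 + 8.403 = 743.2 d
q = ΔH / Σ(L/K) = 2.28 / 743.2 = 0.003068 m/d (same in every zone)
Zone A: v = q/n = 0.003068/0.33 = 0.009297 m/d → t_A = 695/0.009297 = 74760 d
Zone B: v = q/n = 0.003068/0.35 = 0.008766 m/d → t_B = 327/0.008766 = 37310 d
Zone C: v = q/n = 0.003068/0.30 = 0.01023 m/d → t_C = 321/0.01023 = 31390 d
Total t = 74760 + 37310 + 31390 = 143500 d
   = 143500 / 365 = 393 yr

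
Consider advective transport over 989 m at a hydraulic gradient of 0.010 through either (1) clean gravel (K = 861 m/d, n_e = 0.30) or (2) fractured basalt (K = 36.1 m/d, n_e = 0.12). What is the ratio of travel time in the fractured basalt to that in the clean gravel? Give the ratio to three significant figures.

Unit 1 (clean gravel): v = 861×0.010/0.30 = 28.70 m/d, t = 989/28.70 = 34.46 d
Unit 2 (fractured basalt): v = 36.1×0.010/0.12 = 3.008 m/d, t = 989/3.008 = 328.8 d
t(fractured basalt) / t(clean gravel) = 328.8/34.46 = 9.54

9.54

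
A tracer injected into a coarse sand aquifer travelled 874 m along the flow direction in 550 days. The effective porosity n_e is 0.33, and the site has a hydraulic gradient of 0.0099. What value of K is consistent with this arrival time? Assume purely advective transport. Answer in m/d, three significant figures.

53.0 m/d

v = L / t = 874 / 550 = 1.589 m/d
K = v · n / i = 1.589 × 0.33 / 0.0099 = 53.0 m/d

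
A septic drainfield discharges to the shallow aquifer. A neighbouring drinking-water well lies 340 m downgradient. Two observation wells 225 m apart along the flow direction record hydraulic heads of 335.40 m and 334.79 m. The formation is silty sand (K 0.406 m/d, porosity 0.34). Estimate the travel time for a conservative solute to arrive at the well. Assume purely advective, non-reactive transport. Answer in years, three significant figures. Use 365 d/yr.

288 years

Hydraulic gradient i = (335.40 − 334.79) / 225 = 0.61 / 225 = 0.002711
Darcy flux q = K·i = 0.406 × 0.002711 = 0.001101 m/d
Average linear velocity = 0.001101 / 0.34 = 0.003237 m/d
t = L / v = 340 / 0.003237 = 105000 d
   = 105000 / 365 = 288 yr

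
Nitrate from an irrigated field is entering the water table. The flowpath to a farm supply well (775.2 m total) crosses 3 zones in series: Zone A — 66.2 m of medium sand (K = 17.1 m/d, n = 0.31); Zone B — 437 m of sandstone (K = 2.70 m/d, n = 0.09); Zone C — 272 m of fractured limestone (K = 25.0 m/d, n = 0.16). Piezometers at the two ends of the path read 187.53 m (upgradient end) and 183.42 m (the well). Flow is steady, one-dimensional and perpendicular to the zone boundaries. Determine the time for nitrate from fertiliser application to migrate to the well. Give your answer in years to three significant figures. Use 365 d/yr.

12.2 years

Total head drop ΔH = 187.53 − 183.42 = 4.11 m
Continuity: the same q passes through each zone, so ΔH = q·Σ(L_j/K_j) — the zones act as resistances in series.
Σ(L/K) = 66.2/17.1 + 437/2.70 + 272/25.0 = 3.871 + 161.9 + 10.88 = 176.6 d
q = ΔH / Σ(L/K) = 4.11 / 176.6 = 0.02327 m/d (same in every zone)
Zone A: v = q/n = 0.02327/0.31 = 0.07507 m/d → t_A = 66.2/0.07507 = 881.8 d
Zone B: v = q/n = 0.02327/0.09 = 0.2586 m/d → t_B = 437/0.2586 = 1690 d
Zone C: v = q/n = 0.02327/0.16 = 0.1455 m/d → t_C = 272/0.1455 = 1870 d
Total t = 881.8 + 1690 + 1870 = 4442 d
   = 4442 / 365 = 12.2 yr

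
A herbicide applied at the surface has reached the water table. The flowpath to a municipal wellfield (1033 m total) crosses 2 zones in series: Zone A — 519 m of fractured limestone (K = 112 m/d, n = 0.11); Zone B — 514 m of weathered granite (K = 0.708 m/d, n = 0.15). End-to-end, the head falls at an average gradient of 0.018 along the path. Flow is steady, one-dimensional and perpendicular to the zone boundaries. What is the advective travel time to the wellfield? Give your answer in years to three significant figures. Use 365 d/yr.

Steady 1-D flow in series ⇒ the Darcy flux q is identical in every zone and the zone head losses add (resistances L/K in series).
Σ(L/K) = 519/112 + 514/0.708 = 4.634 + 726.0 = 730.6 d
K_eq = L_total / Σ(L/K) = 1033 / 730.6 = 1.414 m/d
q = K_eq · i = 1.414 × 0.018 = 0.02545 m/d (same in every zone)
Zone A: v = q/n = 0.02545/0.11 = 0.2314 m/d → t_A = 519/0.2314 = 2243 d
Zone B: v = q/n = 0.02545/0.15 = 0.1697 m/d → t_B = 514/0.1697 = 3030 d
Total t = 2243 + 3030 = 5273 d
   = 5273 / 365 = 14.4 yr

14.4 years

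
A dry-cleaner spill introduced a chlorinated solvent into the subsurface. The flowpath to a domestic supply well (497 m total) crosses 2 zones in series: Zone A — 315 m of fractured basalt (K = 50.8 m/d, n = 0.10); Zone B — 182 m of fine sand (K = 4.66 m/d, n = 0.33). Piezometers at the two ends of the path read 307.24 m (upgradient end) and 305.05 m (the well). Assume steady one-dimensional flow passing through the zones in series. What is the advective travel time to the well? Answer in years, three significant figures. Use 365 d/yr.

5.18 years

Total head drop ΔH = 307.24 − 305.05 = 2.19 m
Steady 1-D flow in series ⇒ the Darcy flux q is identical in every zone and the zone head losses add (resistances L/K in series).
Σ(L/K) = 315/50.8 + 182/4.66 = 6.201 + 39.06 = 45.26 d
q = ΔH / Σ(L/K) = 2.19 / 45.26 = 0.04839 m/d (same in every zone)
Zone A: v = q/n = 0.04839/0.10 = 0.4839 m/d → t_A = 315/0.4839 = 651.0 d
Zone B: v = q/n = 0.04839/0.33 = 0.1466 m/d → t_B = 182/0.1466 = 1241 d
Total t = 651.0 + 1241 = 1892 d
   = 1892 / 365 = 5.18 yr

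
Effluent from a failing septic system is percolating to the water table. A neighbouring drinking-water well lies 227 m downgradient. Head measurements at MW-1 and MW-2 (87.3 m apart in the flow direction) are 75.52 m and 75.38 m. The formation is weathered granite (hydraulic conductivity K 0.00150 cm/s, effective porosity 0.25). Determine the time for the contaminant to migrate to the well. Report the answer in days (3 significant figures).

Hydraulic gradient i = (75.52 − 75.38) / 87.3 = 0.14 / 87.3 = 0.001604
K = 0.00150 cm/s × 864 = 1.296 m/d
Specific discharge q = 1.296 × 0.001604 = 0.002078 m/d
v = Ki/n = 1.296·0.001604/0.25 = 0.008313 m/d
t = L / v = 227 / 0.008313 = 27310 d

27300 days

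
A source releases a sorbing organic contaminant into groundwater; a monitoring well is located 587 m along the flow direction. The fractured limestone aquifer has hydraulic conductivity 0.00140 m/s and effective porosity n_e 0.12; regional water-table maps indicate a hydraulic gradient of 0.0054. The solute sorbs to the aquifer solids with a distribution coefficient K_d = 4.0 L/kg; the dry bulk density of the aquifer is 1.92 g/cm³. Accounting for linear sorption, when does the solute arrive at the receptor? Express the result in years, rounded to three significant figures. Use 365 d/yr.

19.2 years

K = 0.00140 m/s × 86400 s/d = 121.0 m/d
Specific discharge q = 121.0 × 0.0054 = 0.6532 m/d
Seepage velocity v = q / n = 0.6532 / 0.12 = 5.443 m/d
Retardation R = 1 + ρ_b·K_d/n = 1 + 1.92×4.0/0.12 = 65.00
Contaminant velocity v_c = v/R = 5.443/65.00 = 0.08374 m/d
t = L/v_c = 587/0.08374 = 7010 d
   = 7010/365 = 19.2 yr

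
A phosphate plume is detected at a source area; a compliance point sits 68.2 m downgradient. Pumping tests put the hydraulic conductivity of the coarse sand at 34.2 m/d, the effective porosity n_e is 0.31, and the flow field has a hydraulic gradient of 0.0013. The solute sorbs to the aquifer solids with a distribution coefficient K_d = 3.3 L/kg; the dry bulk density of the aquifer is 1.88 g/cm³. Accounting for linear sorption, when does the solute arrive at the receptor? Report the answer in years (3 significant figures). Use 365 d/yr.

27.4 years

q = Ki = 34.2 × 0.0013 = 0.04446 m/d
Seepage velocity v = q / n = 0.04446 / 0.31 = 0.1434 m/d
Retardation R = 1 + ρ_b·K_d/n = 1 + 1.88×3.3/0.31 = 21.01
Contaminant velocity v_c = v/R = 0.1434/21.01 = 0.006825 m/d
t = L/v_c = 68.2/0.006825 = 9992 d
   = 9992/365 = 27.4 yr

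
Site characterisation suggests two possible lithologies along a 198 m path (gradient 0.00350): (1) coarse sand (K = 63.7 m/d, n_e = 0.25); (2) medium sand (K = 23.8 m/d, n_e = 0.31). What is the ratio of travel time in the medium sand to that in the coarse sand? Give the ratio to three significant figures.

3.32

Unit 1 (coarse sand): v = 63.7×0.0035/0.25 = 0.8918 m/d, t = 198/0.8918 = 222.0 d
Unit 2 (medium sand): v = 23.8×0.0035/0.31 = 0.2687 m/d, t = 198/0.2687 = 736.9 d
t(medium sand) / t(coarse sand) = 736.9/222.0 = 3.32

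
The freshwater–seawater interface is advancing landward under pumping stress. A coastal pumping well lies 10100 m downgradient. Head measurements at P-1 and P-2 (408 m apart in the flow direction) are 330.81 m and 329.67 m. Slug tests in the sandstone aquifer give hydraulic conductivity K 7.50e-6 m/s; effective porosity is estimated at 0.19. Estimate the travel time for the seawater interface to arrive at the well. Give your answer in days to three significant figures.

Hydraulic gradient i = (330.81 − 329.67) / 408 = 1.14 / 408 = 0.002794
K = 7.50e-6 m/s × 86400 s/d = 0.6480 m/d
Specific discharge q = 0.6480 × 0.002794 = 0.001811 m/d
Seepage velocity v = q / n = 0.001811 / 0.19 = 0.009529 m/d
t = L / v = 10100 / 0.009529 = 1.060e6 d

1.06e6 days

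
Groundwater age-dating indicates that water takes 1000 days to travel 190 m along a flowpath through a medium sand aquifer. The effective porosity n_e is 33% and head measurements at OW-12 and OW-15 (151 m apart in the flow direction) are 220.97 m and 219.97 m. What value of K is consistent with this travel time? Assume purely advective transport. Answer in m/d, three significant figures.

9.47 m/d

Hydraulic gradient i = (220.97 − 219.97) / 151 = 1.00 / 151 = 0.006623
v = L / t = 190 / 1000 = 0.1900 m/d
K = v · n / i = 0.1900 × 0.33 / 0.006623 = 9.47 m/d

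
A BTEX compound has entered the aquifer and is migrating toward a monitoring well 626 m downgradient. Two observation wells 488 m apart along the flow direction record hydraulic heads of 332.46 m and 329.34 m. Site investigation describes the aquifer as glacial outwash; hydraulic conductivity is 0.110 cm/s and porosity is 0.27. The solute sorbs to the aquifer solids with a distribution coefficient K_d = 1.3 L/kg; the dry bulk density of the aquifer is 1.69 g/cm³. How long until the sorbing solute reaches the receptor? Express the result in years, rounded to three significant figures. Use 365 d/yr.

Hydraulic gradient i = (332.46 − 329.34) / 488 = 3.12 / 488 = 0.006393
K = 0.110 cm/s × 864 = 95.04 m/d
Darcy flux q = K·i = 95.04 × 0.006393 = 0.6076 m/d
Seepage velocity v = q / n = 0.6076 / 0.27 = 2.250 m/d
Retardation R = 1 + ρ_b·K_d/n = 1 + 1.69×1.3/0.27 = 9.137
Contaminant velocity v_c = v/R = 2.250/9.137 = 0.2463 m/d
t = L/v_c = 626/0.2463 = 2542 d
   = 2542/365 = 6.96 yr

6.96 years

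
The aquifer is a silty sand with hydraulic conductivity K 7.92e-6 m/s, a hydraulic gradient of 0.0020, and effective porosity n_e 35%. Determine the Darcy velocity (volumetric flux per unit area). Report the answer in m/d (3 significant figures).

K = 7.92e-6 m/s × 86400 s/d = 0.6843 m/d
q = Ki = 0.6843 × 0.0020 = 0.001369 m/d

0.00137 m/d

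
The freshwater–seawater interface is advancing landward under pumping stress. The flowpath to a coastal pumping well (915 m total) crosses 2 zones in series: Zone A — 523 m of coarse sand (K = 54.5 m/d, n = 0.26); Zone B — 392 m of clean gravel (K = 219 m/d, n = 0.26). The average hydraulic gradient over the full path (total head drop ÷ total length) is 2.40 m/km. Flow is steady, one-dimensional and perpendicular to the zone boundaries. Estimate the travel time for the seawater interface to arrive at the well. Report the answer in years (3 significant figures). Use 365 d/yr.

For zones in series the flux q is common to all zones; the equivalent conductivity is the harmonic (thickness-weighted) mean, K_eq = L_total / Σ(L_j/K_j).
Σ(L/K) = 523/54.5 + 392/219 = 9.596 + 1.790 = 11.39 d
K_eq = L_total / Σ(L/K) = 915 / 11.39 = 80.36 m/d
q = K_eq · i = 80.36 × 0.0024 = 0.1929 m/d (same in every zone)
Zone A: v = q/n = 0.1929/0.26 = 0.7418 m/d → t_A = 523/0.7418 = 705.1 d
Zone B: v = q/n = 0.1929/0.26 = 0.7418 m/d → t_B = 392/0.7418 = 528.5 d
Total t = 705.1 + 528.5 = 1234 d
   = 1234 / 365 = 3.38 yr

3.38 years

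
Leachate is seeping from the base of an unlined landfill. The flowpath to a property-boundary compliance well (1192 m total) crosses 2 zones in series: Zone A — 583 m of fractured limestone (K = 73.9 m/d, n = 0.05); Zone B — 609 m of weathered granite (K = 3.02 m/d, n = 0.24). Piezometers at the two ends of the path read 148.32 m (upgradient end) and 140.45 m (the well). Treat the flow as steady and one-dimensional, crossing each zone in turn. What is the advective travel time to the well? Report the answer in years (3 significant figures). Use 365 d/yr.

12.8 years

Total head drop ΔH = 148.32 − 140.45 = 7.87 m
Steady 1-D flow in series ⇒ the Darcy flux q is identical in every zone and the zone head losses add (resistances L/K in series).
Σ(L/K) = 583/73.9 + 609/3.02 = 7.889 + 201.7 = 209.5 d
q = ΔH / Σ(L/K) = 7.87 / 209.5 = 0.03756 m/d (same in every zone)
Zone A: v = q/n = 0.03756/0.05 = 0.7512 m/d → t_A = 583/0.7512 = 776.1 d
Zone B: v = q/n = 0.03756/0.24 = 0.1565 m/d → t_B = 609/0.1565 = 3892 d
Total t = 776.1 + 3892 = 4668 d
   = 4668 / 365 = 12.8 yr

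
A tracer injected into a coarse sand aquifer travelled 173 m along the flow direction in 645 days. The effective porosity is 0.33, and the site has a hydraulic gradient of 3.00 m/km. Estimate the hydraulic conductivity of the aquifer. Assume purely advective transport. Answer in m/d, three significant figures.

29.5 m/d

v = L / t = 173 / 645 = 0.2682 m/d
K = v · n / i = 0.2682 × 0.33 / 0.0030 = 29.5 m/d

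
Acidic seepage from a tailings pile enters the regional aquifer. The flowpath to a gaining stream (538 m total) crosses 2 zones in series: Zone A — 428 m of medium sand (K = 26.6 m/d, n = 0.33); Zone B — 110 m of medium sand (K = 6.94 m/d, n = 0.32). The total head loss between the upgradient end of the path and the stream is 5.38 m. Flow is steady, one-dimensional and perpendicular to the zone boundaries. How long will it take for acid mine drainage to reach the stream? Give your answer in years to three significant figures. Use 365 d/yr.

Continuity: the same q passes through each zone, so ΔH = q·Σ(L_j/K_j) — the zones act as resistances in series.
Σ(L/K) = 428/26.6 + 110/6.94 = 16.09 + 15.85 = 31.94 d
q = ΔH / Σ(L/K) = 5.38 / 31.94 = 0.1684 m/d (same in every zone)
Zone A: v = q/n = 0.1684/0.33 = 0.5104 m/d → t_A = 428/0.5104 = 838.5 d
Zone B: v = q/n = 0.1684/0.32 = 0.5264 m/d → t_B = 110/0.5264 = 209.0 d
Total t = 838.5 + 209.0 = 1048 d
   = 1048 / 365 = 2.87 yr

2.87 years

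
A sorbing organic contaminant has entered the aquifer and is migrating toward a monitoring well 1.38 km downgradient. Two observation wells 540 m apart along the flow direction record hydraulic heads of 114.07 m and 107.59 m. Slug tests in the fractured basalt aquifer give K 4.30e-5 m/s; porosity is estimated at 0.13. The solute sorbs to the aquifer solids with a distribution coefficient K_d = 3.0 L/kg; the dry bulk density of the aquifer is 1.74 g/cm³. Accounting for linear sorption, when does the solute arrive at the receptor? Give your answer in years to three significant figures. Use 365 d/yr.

Hydraulic gradient i = (114.07 − 107.59) / 540 = 6.48 / 540 = 0.01200
K = 4.30e-5 m/s × 86400 s/d = 3.715 m/d
Specific discharge q = 3.715 × 0.01200 = 0.04458 m/d
v_s = q/n_e = 0.04458/0.13 = 0.3429 m/d
Retardation R = 1 + ρ_b·K_d/n = 1 + 1.74×3.0/0.13 = 41.15
Contaminant velocity v_c = v/R = 0.3429/41.15 = 0.008333 m/d
L = 1.38 km = 1380 m
t = L/v_c = 1380/0.008333 = 165600 d
   = 165600/365 = 454 yr

454 years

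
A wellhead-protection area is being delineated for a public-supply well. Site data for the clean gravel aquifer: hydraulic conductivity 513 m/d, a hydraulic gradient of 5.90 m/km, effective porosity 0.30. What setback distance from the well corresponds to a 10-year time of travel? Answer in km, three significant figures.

Specific discharge q = 513 × 0.0059 = 3.027 m/d
Average linear velocity = 3.027 / 0.30 = 10.09 m/d
T = 10 yr × 365 = 3650 d
L = v × T = 10.09 × 3650 = 36820 m
   = 36.8 km

36.8 km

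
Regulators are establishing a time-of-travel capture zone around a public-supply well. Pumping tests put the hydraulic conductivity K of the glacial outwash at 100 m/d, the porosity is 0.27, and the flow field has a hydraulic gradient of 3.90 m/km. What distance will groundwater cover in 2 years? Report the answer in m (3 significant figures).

1050 m

Specific discharge q = 100 × 0.0039 = 0.3900 m/d
v = Ki/n = 100·0.0039/0.27 = 1.444 m/d
T = 2 yr × 365 = 730 d
L = v × T = 1.444 × 730 = 1054 m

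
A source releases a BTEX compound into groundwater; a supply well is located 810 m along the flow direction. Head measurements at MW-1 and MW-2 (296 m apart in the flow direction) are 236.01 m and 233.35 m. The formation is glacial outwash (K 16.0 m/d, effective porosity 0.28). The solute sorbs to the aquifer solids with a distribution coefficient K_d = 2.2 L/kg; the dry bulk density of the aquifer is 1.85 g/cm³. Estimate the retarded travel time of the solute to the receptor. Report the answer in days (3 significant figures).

24500 days

Hydraulic gradient i = (236.01 − 233.35) / 296 = 2.66 / 296 = 0.008986
Specific discharge q = 16.0 × 0.008986 = 0.1438 m/d
v_s = q/n_e = 0.1438/0.28 = 0.5135 m/d
Retardation R = 1 + ρ_b·K_d/n = 1 + 1.85×2.2/0.28 = 15.54
Contaminant velocity v_c = v/R = 0.5135/15.54 = 0.03305 m/d
t = L/v_c = 810/0.03305 = 24510 d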